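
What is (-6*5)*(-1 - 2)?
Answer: 90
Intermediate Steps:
(-6*5)*(-1 - 2) = -30*(-3) = 90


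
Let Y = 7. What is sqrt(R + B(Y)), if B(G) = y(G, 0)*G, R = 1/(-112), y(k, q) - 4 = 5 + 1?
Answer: 3*sqrt(6097)/28 ≈ 8.3661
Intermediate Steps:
y(k, q) = 10 (y(k, q) = 4 + (5 + 1) = 4 + 6 = 10)
R = -1/112 ≈ -0.0089286
B(G) = 10*G
sqrt(R + B(Y)) = sqrt(-1/112 + 10*7) = sqrt(-1/112 + 70) = sqrt(7839/112) = 3*sqrt(6097)/28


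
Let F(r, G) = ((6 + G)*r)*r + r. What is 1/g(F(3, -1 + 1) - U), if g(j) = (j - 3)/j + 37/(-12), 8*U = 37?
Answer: -5028/10763 ≈ -0.46716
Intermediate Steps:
U = 37/8 (U = (1/8)*37 = 37/8 ≈ 4.6250)
F(r, G) = r + r**2*(6 + G) (F(r, G) = (r*(6 + G))*r + r = r**2*(6 + G) + r = r + r**2*(6 + G))
g(j) = -37/12 + (-3 + j)/j (g(j) = (-3 + j)/j + 37*(-1/12) = (-3 + j)/j - 37/12 = -37/12 + (-3 + j)/j)
1/g(F(3, -1 + 1) - U) = 1/(-25/12 - 3/(3*(1 + 6*3 + (-1 + 1)*3) - 1*37/8)) = 1/(-25/12 - 3/(3*(1 + 18 + 0*3) - 37/8)) = 1/(-25/12 - 3/(3*(1 + 18 + 0) - 37/8)) = 1/(-25/12 - 3/(3*19 - 37/8)) = 1/(-25/12 - 3/(57 - 37/8)) = 1/(-25/12 - 3/419/8) = 1/(-25/12 - 3*8/419) = 1/(-25/12 - 24/419) = 1/(-10763/5028) = -5028/10763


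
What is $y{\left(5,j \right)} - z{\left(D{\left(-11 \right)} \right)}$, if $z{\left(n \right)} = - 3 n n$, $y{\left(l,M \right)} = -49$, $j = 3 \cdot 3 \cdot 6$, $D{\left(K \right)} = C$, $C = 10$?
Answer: $251$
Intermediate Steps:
$D{\left(K \right)} = 10$
$j = 54$ ($j = 9 \cdot 6 = 54$)
$z{\left(n \right)} = - 3 n^{2}$
$y{\left(5,j \right)} - z{\left(D{\left(-11 \right)} \right)} = -49 - - 3 \cdot 10^{2} = -49 - \left(-3\right) 100 = -49 - -300 = -49 + 300 = 251$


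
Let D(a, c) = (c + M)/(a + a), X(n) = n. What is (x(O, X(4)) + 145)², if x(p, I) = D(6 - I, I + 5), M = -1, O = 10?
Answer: 21609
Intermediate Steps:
D(a, c) = (-1 + c)/(2*a) (D(a, c) = (c - 1)/(a + a) = (-1 + c)/((2*a)) = (-1 + c)*(1/(2*a)) = (-1 + c)/(2*a))
x(p, I) = (4 + I)/(2*(6 - I)) (x(p, I) = (-1 + (I + 5))/(2*(6 - I)) = (-1 + (5 + I))/(2*(6 - I)) = (4 + I)/(2*(6 - I)))
(x(O, X(4)) + 145)² = ((-4 - 1*4)/(2*(-6 + 4)) + 145)² = ((½)*(-4 - 4)/(-2) + 145)² = ((½)*(-½)*(-8) + 145)² = (2 + 145)² = 147² = 21609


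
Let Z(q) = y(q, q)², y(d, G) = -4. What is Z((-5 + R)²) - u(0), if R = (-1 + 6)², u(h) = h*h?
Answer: 16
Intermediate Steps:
u(h) = h²
R = 25 (R = 5² = 25)
Z(q) = 16 (Z(q) = (-4)² = 16)
Z((-5 + R)²) - u(0) = 16 - 1*0² = 16 - 1*0 = 16 + 0 = 16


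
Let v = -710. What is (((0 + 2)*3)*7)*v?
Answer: -29820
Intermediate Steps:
(((0 + 2)*3)*7)*v = (((0 + 2)*3)*7)*(-710) = ((2*3)*7)*(-710) = (6*7)*(-710) = 42*(-710) = -29820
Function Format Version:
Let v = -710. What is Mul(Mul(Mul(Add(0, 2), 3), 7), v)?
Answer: -29820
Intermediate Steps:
Mul(Mul(Mul(Add(0, 2), 3), 7), v) = Mul(Mul(Mul(Add(0, 2), 3), 7), -710) = Mul(Mul(Mul(2, 3), 7), -710) = Mul(Mul(6, 7), -710) = Mul(42, -710) = -29820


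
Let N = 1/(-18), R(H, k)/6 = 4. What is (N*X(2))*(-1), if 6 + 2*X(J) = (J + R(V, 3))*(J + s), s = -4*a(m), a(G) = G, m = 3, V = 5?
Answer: -133/18 ≈ -7.3889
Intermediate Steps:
R(H, k) = 24 (R(H, k) = 6*4 = 24)
N = -1/18 (N = 1*(-1/18) = -1/18 ≈ -0.055556)
s = -12 (s = -4*3 = -12)
X(J) = -3 + (-12 + J)*(24 + J)/2 (X(J) = -3 + ((J + 24)*(J - 12))/2 = -3 + ((24 + J)*(-12 + J))/2 = -3 + ((-12 + J)*(24 + J))/2 = -3 + (-12 + J)*(24 + J)/2)
(N*X(2))*(-1) = -(-147 + (½)*2² + 6*2)/18*(-1) = -(-147 + (½)*4 + 12)/18*(-1) = -(-147 + 2 + 12)/18*(-1) = -1/18*(-133)*(-1) = (133/18)*(-1) = -133/18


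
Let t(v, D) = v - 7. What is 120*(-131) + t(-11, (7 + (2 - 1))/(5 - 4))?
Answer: -15738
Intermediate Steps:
t(v, D) = -7 + v
120*(-131) + t(-11, (7 + (2 - 1))/(5 - 4)) = 120*(-131) + (-7 - 11) = -15720 - 18 = -15738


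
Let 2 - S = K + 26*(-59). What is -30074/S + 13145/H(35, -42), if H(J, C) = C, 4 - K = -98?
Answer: -1117391/3346 ≈ -333.95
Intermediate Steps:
K = 102 (K = 4 - 1*(-98) = 4 + 98 = 102)
S = 1434 (S = 2 - (102 + 26*(-59)) = 2 - (102 - 1534) = 2 - 1*(-1432) = 2 + 1432 = 1434)
-30074/S + 13145/H(35, -42) = -30074/1434 + 13145/(-42) = -30074*1/1434 + 13145*(-1/42) = -15037/717 - 13145/42 = -1117391/3346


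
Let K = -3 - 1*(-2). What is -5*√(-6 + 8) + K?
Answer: -1 - 5*√2 ≈ -8.0711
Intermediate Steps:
K = -1 (K = -3 + 2 = -1)
-5*√(-6 + 8) + K = -5*√(-6 + 8) - 1 = -5*√2 - 1 = -1 - 5*√2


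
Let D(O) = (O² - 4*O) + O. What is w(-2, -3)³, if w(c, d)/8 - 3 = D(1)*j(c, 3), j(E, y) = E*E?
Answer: -64000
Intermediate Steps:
D(O) = O² - 3*O
j(E, y) = E²
w(c, d) = 24 - 16*c² (w(c, d) = 24 + 8*((1*(-3 + 1))*c²) = 24 + 8*((1*(-2))*c²) = 24 + 8*(-2*c²) = 24 - 16*c²)
w(-2, -3)³ = (24 - 16*(-2)²)³ = (24 - 16*4)³ = (24 - 64)³ = (-40)³ = -64000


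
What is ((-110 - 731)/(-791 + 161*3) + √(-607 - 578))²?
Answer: -111706559/94864 + 841*I*√1185/154 ≈ -1177.5 + 187.99*I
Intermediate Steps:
((-110 - 731)/(-791 + 161*3) + √(-607 - 578))² = (-841/(-791 + 483) + √(-1185))² = (-841/(-308) + I*√1185)² = (-841*(-1/308) + I*√1185)² = (841/308 + I*√1185)²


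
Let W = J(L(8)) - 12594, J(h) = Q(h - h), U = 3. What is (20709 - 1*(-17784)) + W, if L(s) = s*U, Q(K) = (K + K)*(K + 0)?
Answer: 25899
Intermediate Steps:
Q(K) = 2*K**2 (Q(K) = (2*K)*K = 2*K**2)
L(s) = 3*s (L(s) = s*3 = 3*s)
J(h) = 0 (J(h) = 2*(h - h)**2 = 2*0**2 = 2*0 = 0)
W = -12594 (W = 0 - 12594 = -12594)
(20709 - 1*(-17784)) + W = (20709 - 1*(-17784)) - 12594 = (20709 + 17784) - 12594 = 38493 - 12594 = 25899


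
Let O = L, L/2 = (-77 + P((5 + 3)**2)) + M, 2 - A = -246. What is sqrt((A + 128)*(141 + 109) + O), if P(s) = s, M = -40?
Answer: sqrt(93894) ≈ 306.42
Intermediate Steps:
A = 248 (A = 2 - 1*(-246) = 2 + 246 = 248)
L = -106 (L = 2*((-77 + (5 + 3)**2) - 40) = 2*((-77 + 8**2) - 40) = 2*((-77 + 64) - 40) = 2*(-13 - 40) = 2*(-53) = -106)
O = -106
sqrt((A + 128)*(141 + 109) + O) = sqrt((248 + 128)*(141 + 109) - 106) = sqrt(376*250 - 106) = sqrt(94000 - 106) = sqrt(93894)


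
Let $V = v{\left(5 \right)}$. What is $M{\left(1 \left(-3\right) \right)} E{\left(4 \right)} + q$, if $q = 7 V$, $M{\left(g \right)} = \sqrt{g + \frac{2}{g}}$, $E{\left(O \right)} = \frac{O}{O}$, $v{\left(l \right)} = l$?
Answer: $35 + \frac{i \sqrt{33}}{3} \approx 35.0 + 1.9149 i$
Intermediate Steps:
$V = 5$
$E{\left(O \right)} = 1$
$q = 35$ ($q = 7 \cdot 5 = 35$)
$M{\left(1 \left(-3\right) \right)} E{\left(4 \right)} + q = \sqrt{1 \left(-3\right) + \frac{2}{1 \left(-3\right)}} 1 + 35 = \sqrt{-3 + \frac{2}{-3}} \cdot 1 + 35 = \sqrt{-3 + 2 \left(- \frac{1}{3}\right)} 1 + 35 = \sqrt{-3 - \frac{2}{3}} \cdot 1 + 35 = \sqrt{- \frac{11}{3}} \cdot 1 + 35 = \frac{i \sqrt{33}}{3} \cdot 1 + 35 = \frac{i \sqrt{33}}{3} + 35 = 35 + \frac{i \sqrt{33}}{3}$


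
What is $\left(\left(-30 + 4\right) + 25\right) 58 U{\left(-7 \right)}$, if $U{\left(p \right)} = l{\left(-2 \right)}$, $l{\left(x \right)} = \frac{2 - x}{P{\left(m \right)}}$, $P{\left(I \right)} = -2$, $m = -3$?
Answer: $116$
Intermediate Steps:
$l{\left(x \right)} = -1 + \frac{x}{2}$ ($l{\left(x \right)} = \frac{2 - x}{-2} = \left(2 - x\right) \left(- \frac{1}{2}\right) = -1 + \frac{x}{2}$)
$U{\left(p \right)} = -2$ ($U{\left(p \right)} = -1 + \frac{1}{2} \left(-2\right) = -1 - 1 = -2$)
$\left(\left(-30 + 4\right) + 25\right) 58 U{\left(-7 \right)} = \left(\left(-30 + 4\right) + 25\right) 58 \left(-2\right) = \left(-26 + 25\right) 58 \left(-2\right) = \left(-1\right) 58 \left(-2\right) = \left(-58\right) \left(-2\right) = 116$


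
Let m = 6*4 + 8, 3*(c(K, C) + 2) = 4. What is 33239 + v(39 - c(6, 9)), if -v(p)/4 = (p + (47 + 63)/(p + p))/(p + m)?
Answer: 850361191/25585 ≈ 33237.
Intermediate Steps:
c(K, C) = -2/3 (c(K, C) = -2 + (1/3)*4 = -2 + 4/3 = -2/3)
m = 32 (m = 24 + 8 = 32)
v(p) = -4*(p + 55/p)/(32 + p) (v(p) = -4*(p + (47 + 63)/(p + p))/(p + 32) = -4*(p + 110/((2*p)))/(32 + p) = -4*(p + 110*(1/(2*p)))/(32 + p) = -4*(p + 55/p)/(32 + p))
33239 + v(39 - c(6, 9)) = 33239 + 4*(-55 - (39 - 1*(-2/3))**2)/((39 - 1*(-2/3))*(32 + (39 - 1*(-2/3)))) = 33239 + 4*(-55 - (39 + 2/3)**2)/((39 + 2/3)*(32 + (39 + 2/3))) = 33239 + 4*(-55 - (119/3)**2)/((119/3)*(32 + 119/3)) = 33239 + 4*(3/119)*(-55 - 1*14161/9)/(215/3) = 33239 + 4*(3/119)*(3/215)*(-55 - 14161/9) = 33239 + 4*(3/119)*(3/215)*(-14656/9) = 33239 - 58624/25585 = 850361191/25585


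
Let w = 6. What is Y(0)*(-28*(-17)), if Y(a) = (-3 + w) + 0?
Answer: 1428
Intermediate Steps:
Y(a) = 3 (Y(a) = (-3 + 6) + 0 = 3 + 0 = 3)
Y(0)*(-28*(-17)) = 3*(-28*(-17)) = 3*476 = 1428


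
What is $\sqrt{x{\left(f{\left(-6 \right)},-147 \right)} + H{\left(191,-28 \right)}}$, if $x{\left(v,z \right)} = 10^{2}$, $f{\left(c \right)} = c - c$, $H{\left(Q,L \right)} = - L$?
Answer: $8 \sqrt{2} \approx 11.314$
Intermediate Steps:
$f{\left(c \right)} = 0$
$x{\left(v,z \right)} = 100$
$\sqrt{x{\left(f{\left(-6 \right)},-147 \right)} + H{\left(191,-28 \right)}} = \sqrt{100 - -28} = \sqrt{100 + 28} = \sqrt{128} = 8 \sqrt{2}$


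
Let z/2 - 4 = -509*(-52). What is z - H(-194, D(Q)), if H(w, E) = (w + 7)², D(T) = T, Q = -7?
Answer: 17975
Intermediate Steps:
z = 52944 (z = 8 + 2*(-509*(-52)) = 8 + 2*26468 = 8 + 52936 = 52944)
H(w, E) = (7 + w)²
z - H(-194, D(Q)) = 52944 - (7 - 194)² = 52944 - 1*(-187)² = 52944 - 1*34969 = 52944 - 34969 = 17975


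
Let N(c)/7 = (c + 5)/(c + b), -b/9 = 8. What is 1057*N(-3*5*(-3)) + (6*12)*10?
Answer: -350510/27 ≈ -12982.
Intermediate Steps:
b = -72 (b = -9*8 = -72)
N(c) = 7*(5 + c)/(-72 + c) (N(c) = 7*((c + 5)/(c - 72)) = 7*((5 + c)/(-72 + c)) = 7*(5 + c)/(-72 + c))
1057*N(-3*5*(-3)) + (6*12)*10 = 1057*(7*(5 - 3*5*(-3))/(-72 - 3*5*(-3))) + (6*12)*10 = 1057*(7*(5 - 15*(-3))/(-72 - 15*(-3))) + 72*10 = 1057*(7*(5 + 45)/(-72 + 45)) + 720 = 1057*(7*50/(-27)) + 720 = 1057*(7*(-1/27)*50) + 720 = 1057*(-350/27) + 720 = -369950/27 + 720 = -350510/27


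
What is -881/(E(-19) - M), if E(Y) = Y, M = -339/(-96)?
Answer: 28192/721 ≈ 39.101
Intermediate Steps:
M = 113/32 (M = -339*(-1/96) = 113/32 ≈ 3.5313)
-881/(E(-19) - M) = -881/(-19 - 1*113/32) = -881/(-19 - 113/32) = -881/(-721/32) = -881*(-32/721) = 28192/721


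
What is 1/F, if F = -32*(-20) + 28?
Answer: 1/668 ≈ 0.0014970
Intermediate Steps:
F = 668 (F = 640 + 28 = 668)
1/F = 1/668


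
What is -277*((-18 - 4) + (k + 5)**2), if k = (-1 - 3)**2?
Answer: -116063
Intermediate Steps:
k = 16 (k = (-4)**2 = 16)
-277*((-18 - 4) + (k + 5)**2) = -277*((-18 - 4) + (16 + 5)**2) = -277*(-22 + 21**2) = -277*(-22 + 441) = -277*419 = -116063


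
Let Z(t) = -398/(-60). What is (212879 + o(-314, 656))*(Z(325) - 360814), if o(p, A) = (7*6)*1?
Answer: -2304703959541/30 ≈ -7.6823e+10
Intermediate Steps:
o(p, A) = 42 (o(p, A) = 42*1 = 42)
Z(t) = 199/30 (Z(t) = -398*(-1/60) = 199/30)
(212879 + o(-314, 656))*(Z(325) - 360814) = (212879 + 42)*(199/30 - 360814) = 212921*(-10824221/30) = -2304703959541/30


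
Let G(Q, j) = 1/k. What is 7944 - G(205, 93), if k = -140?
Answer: 1112161/140 ≈ 7944.0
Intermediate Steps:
G(Q, j) = -1/140 (G(Q, j) = 1/(-140) = -1/140)
7944 - G(205, 93) = 7944 - 1*(-1/140) = 7944 + 1/140 = 1112161/140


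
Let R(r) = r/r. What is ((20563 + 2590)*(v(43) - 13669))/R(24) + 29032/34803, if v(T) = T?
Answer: -10979747093702/34803 ≈ -3.1548e+8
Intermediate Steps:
R(r) = 1
((20563 + 2590)*(v(43) - 13669))/R(24) + 29032/34803 = ((20563 + 2590)*(43 - 13669))/1 + 29032/34803 = (23153*(-13626))*1 + 29032*(1/34803) = -315482778*1 + 29032/34803 = -315482778 + 29032/34803 = -10979747093702/34803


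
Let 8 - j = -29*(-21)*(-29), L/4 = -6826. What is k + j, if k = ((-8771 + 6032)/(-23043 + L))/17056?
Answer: 1379335997977/78065312 ≈ 17669.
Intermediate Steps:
L = -27304 (L = 4*(-6826) = -27304)
j = 17669 (j = 8 - (-29*(-21))*(-29) = 8 - 609*(-29) = 8 - 1*(-17661) = 8 + 17661 = 17669)
k = 249/78065312 (k = ((-8771 + 6032)/(-23043 - 27304))/17056 = -2739/(-50347)*(1/17056) = -2739*(-1/50347)*(1/17056) = (249/4577)*(1/17056) = 249/78065312 ≈ 3.1896e-6)
k + j = 249/78065312 + 17669 = 1379335997977/78065312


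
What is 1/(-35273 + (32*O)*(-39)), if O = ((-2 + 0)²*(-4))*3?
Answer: 1/24631 ≈ 4.0599e-5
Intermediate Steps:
O = -48 (O = ((-2)²*(-4))*3 = (4*(-4))*3 = -16*3 = -48)
1/(-35273 + (32*O)*(-39)) = 1/(-35273 + (32*(-48))*(-39)) = 1/(-35273 - 1536*(-39)) = 1/(-35273 + 59904) = 1/24631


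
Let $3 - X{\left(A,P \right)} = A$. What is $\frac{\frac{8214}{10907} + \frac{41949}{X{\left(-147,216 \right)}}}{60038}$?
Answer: $\frac{152923281}{32741723300} \approx 0.0046706$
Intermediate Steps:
$X{\left(A,P \right)} = 3 - A$
$\frac{\frac{8214}{10907} + \frac{41949}{X{\left(-147,216 \right)}}}{60038} = \frac{\frac{8214}{10907} + \frac{41949}{3 - -147}}{60038} = \left(8214 \cdot \frac{1}{10907} + \frac{41949}{3 + 147}\right) \frac{1}{60038} = \left(\frac{8214}{10907} + \frac{41949}{150}\right) \frac{1}{60038} = \left(\frac{8214}{10907} + 41949 \cdot \frac{1}{150}\right) \frac{1}{60038} = \left(\frac{8214}{10907} + \frac{13983}{50}\right) \frac{1}{60038} = \frac{152923281}{545350} \cdot \frac{1}{60038} = \frac{152923281}{32741723300}$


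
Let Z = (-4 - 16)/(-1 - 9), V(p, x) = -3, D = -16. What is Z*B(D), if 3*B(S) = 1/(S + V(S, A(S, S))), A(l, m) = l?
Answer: -2/57 ≈ -0.035088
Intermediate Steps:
Z = 2 (Z = -20/(-10) = -20*(-1/10) = 2)
B(S) = 1/(3*(-3 + S)) (B(S) = 1/(3*(S - 3)) = 1/(3*(-3 + S)))
Z*B(D) = 2*(1/(3*(-3 - 16))) = 2*((1/3)/(-19)) = 2*((1/3)*(-1/19)) = 2*(-1/57) = -2/57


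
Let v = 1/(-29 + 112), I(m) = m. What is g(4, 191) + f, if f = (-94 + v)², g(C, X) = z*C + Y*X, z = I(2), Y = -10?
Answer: 47752723/6889 ≈ 6931.7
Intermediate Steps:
z = 2
v = 1/83 ≈ 0.012048
g(C, X) = -10*X + 2*C (g(C, X) = 2*C - 10*X = -10*X + 2*C)
f = 60855601/6889 (f = (-94 + 1/83)² = (-7801/83)² = 60855601/6889 ≈ 8833.7)
g(4, 191) + f = (-10*191 + 2*4) + 60855601/6889 = (-1910 + 8) + 60855601/6889 = -1902 + 60855601/6889 = 47752723/6889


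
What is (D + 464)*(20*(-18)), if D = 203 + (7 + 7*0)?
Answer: -242640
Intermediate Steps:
D = 210 (D = 203 + (7 + 0) = 203 + 7 = 210)
(D + 464)*(20*(-18)) = (210 + 464)*(20*(-18)) = 674*(-360) = -242640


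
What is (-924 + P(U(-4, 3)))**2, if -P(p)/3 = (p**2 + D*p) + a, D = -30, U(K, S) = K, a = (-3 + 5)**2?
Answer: 1806336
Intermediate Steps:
a = 4 (a = 2**2 = 4)
P(p) = -12 - 3*p**2 + 90*p (P(p) = -3*((p**2 - 30*p) + 4) = -3*(4 + p**2 - 30*p) = -12 - 3*p**2 + 90*p)
(-924 + P(U(-4, 3)))**2 = (-924 + (-12 - 3*(-4)**2 + 90*(-4)))**2 = (-924 + (-12 - 3*16 - 360))**2 = (-924 + (-12 - 48 - 360))**2 = (-924 - 420)**2 = (-1344)**2 = 1806336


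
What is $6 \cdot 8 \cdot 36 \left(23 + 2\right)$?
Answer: $43200$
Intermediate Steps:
$6 \cdot 8 \cdot 36 \left(23 + 2\right) = 48 \cdot 36 \cdot 25 = 1728 \cdot 25 = 43200$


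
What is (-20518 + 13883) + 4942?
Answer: -1693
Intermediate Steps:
(-20518 + 13883) + 4942 = -6635 + 4942 = -1693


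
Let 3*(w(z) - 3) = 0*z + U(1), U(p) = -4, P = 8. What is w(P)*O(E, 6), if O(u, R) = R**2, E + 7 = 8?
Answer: 60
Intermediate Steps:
E = 1 (E = -7 + 8 = 1)
w(z) = 5/3 (w(z) = 3 + (0*z - 4)/3 = 3 + (0 - 4)/3 = 3 + (1/3)*(-4) = 3 - 4/3 = 5/3)
w(P)*O(E, 6) = (5/3)*6**2 = (5/3)*36 = 60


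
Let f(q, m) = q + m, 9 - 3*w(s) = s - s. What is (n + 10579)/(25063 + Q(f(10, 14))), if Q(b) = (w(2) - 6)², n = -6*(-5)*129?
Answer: 14449/25072 ≈ 0.57630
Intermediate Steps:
w(s) = 3 (w(s) = 3 - (s - s)/3 = 3 - ⅓*0 = 3 + 0 = 3)
f(q, m) = m + q
n = 3870 (n = 30*129 = 3870)
Q(b) = 9 (Q(b) = (3 - 6)² = (-3)² = 9)
(n + 10579)/(25063 + Q(f(10, 14))) = (3870 + 10579)/(25063 + 9) = 14449/25072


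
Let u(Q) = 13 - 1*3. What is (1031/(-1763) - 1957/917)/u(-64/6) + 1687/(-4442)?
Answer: -23399287463/35906262910 ≈ -0.65168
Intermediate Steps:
u(Q) = 10 (u(Q) = 13 - 3 = 10)
(1031/(-1763) - 1957/917)/u(-64/6) + 1687/(-4442) = (1031/(-1763) - 1957/917)/10 + 1687/(-4442) = (1031*(-1/1763) - 1957*1/917)*(1/10) + 1687*(-1/4442) = (-1031/1763 - 1957/917)*(1/10) - 1687/4442 = -4395618/1616671*1/10 - 1687/4442 = -2197809/8083355 - 1687/4442 = -23399287463/35906262910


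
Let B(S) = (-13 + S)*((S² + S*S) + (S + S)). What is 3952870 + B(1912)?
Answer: 13895730358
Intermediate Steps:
B(S) = (-13 + S)*(2*S + 2*S²) (B(S) = (-13 + S)*((S² + S²) + 2*S) = (-13 + S)*(2*S² + 2*S) = (-13 + S)*(2*S + 2*S²))
3952870 + B(1912) = 3952870 + 2*1912*(-13 + 1912² - 12*1912) = 3952870 + 2*1912*(-13 + 3655744 - 22944) = 3952870 + 2*1912*3632787 = 3952870 + 13891777488 = 13895730358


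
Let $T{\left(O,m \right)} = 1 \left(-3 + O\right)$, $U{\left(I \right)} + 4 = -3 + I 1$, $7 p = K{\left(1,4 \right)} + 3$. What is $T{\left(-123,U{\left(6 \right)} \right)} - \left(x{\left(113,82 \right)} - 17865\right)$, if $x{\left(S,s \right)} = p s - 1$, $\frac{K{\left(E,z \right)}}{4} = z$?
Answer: $\frac{122622}{7} \approx 17517.0$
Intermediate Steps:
$K{\left(E,z \right)} = 4 z$
$p = \frac{19}{7}$ ($p = \frac{4 \cdot 4 + 3}{7} = \frac{16 + 3}{7} = \frac{1}{7} \cdot 19 = \frac{19}{7} \approx 2.7143$)
$U{\left(I \right)} = -7 + I$ ($U{\left(I \right)} = -4 + \left(-3 + I 1\right) = -4 + \left(-3 + I\right) = -7 + I$)
$x{\left(S,s \right)} = -1 + \frac{19 s}{7}$ ($x{\left(S,s \right)} = \frac{19 s}{7} - 1 = -1 + \frac{19 s}{7}$)
$T{\left(O,m \right)} = -3 + O$
$T{\left(-123,U{\left(6 \right)} \right)} - \left(x{\left(113,82 \right)} - 17865\right) = \left(-3 - 123\right) - \left(\left(-1 + \frac{19}{7} \cdot 82\right) - 17865\right) = -126 - \left(\left(-1 + \frac{1558}{7}\right) - 17865\right) = -126 - \left(\frac{1551}{7} - 17865\right) = -126 - - \frac{123504}{7} = -126 + \frac{123504}{7} = \frac{122622}{7}$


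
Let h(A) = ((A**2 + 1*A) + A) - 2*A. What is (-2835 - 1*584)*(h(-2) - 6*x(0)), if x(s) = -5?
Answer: -116246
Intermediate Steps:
h(A) = A**2 (h(A) = ((A**2 + A) + A) - 2*A = ((A + A**2) + A) - 2*A = (A**2 + 2*A) - 2*A = A**2)
(-2835 - 1*584)*(h(-2) - 6*x(0)) = (-2835 - 1*584)*((-2)**2 - 6*(-5)) = (-2835 - 584)*(4 - 1*(-30)) = -3419*(4 + 30) = -3419*34 = -116246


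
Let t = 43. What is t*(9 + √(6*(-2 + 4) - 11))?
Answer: 430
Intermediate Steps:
t*(9 + √(6*(-2 + 4) - 11)) = 43*(9 + √(6*(-2 + 4) - 11)) = 43*(9 + √(6*2 - 11)) = 43*(9 + √(12 - 11)) = 43*(9 + √1) = 43*(9 + 1) = 43*10 = 430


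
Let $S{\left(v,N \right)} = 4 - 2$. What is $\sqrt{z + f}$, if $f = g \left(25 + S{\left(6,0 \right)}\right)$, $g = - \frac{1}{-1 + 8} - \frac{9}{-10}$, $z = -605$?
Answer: $\frac{i \sqrt{2864330}}{70} \approx 24.178 i$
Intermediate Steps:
$S{\left(v,N \right)} = 2$
$g = \frac{53}{70}$ ($g = - \frac{1}{7} - - \frac{9}{10} = \left(-1\right) \frac{1}{7} + \frac{9}{10} = - \frac{1}{7} + \frac{9}{10} = \frac{53}{70} \approx 0.75714$)
$f = \frac{1431}{70}$ ($f = \frac{53 \left(25 + 2\right)}{70} = \frac{53}{70} \cdot 27 = \frac{1431}{70} \approx 20.443$)
$\sqrt{z + f} = \sqrt{-605 + \frac{1431}{70}} = \sqrt{- \frac{40919}{70}} = \frac{i \sqrt{2864330}}{70}$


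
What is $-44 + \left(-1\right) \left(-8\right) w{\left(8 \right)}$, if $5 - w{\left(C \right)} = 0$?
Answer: $-4$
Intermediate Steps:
$w{\left(C \right)} = 5$ ($w{\left(C \right)} = 5 - 0 = 5 + 0 = 5$)
$-44 + \left(-1\right) \left(-8\right) w{\left(8 \right)} = -44 + \left(-1\right) \left(-8\right) 5 = -44 + 8 \cdot 5 = -44 + 40 = -4$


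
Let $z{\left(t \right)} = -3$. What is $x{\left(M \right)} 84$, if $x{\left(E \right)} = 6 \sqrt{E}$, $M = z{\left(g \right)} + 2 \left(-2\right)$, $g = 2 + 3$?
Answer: $504 i \sqrt{7} \approx 1333.5 i$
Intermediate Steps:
$g = 5$
$M = -7$ ($M = -3 + 2 \left(-2\right) = -3 - 4 = -7$)
$x{\left(M \right)} 84 = 6 \sqrt{-7} \cdot 84 = 6 i \sqrt{7} \cdot 84 = 504 i \sqrt{7}$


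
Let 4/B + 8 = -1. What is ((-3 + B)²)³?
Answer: 887503681/531441 ≈ 1670.0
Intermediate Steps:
B = -4/9 (B = 4/(-8 - 1) = 4/(-9) = 4*(-⅑) = -4/9 ≈ -0.44444)
((-3 + B)²)³ = ((-3 - 4/9)²)³ = ((-31/9)²)³ = (961/81)³ = 887503681/531441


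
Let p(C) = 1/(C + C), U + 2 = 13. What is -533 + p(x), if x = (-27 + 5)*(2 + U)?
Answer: -304877/572 ≈ -533.00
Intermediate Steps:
U = 11 (U = -2 + 13 = 11)
x = -286 (x = (-27 + 5)*(2 + 11) = -22*13 = -286)
p(C) = 1/(2*C)
-533 + p(x) = -533 + (½)/(-286) = -533 + (½)*(-1/286) = -533 - 1/572 = -304877/572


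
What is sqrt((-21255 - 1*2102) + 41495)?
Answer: sqrt(18138) ≈ 134.68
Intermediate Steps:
sqrt((-21255 - 1*2102) + 41495) = sqrt((-21255 - 2102) + 41495) = sqrt(-23357 + 41495) = sqrt(18138)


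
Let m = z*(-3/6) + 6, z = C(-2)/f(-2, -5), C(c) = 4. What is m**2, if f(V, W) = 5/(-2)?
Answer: 1156/25 ≈ 46.240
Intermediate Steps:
f(V, W) = -5/2 (f(V, W) = 5*(-1/2) = -5/2)
z = -8/5 (z = 4/(-5/2) = 4*(-2/5) = -8/5 ≈ -1.6000)
m = 34/5 (m = -(-24)/(5*6) + 6 = -8/5*(-1/2) + 6 = 4/5 + 6 = 34/5 ≈ 6.8000)
m**2 = (34/5)**2 = 1156/25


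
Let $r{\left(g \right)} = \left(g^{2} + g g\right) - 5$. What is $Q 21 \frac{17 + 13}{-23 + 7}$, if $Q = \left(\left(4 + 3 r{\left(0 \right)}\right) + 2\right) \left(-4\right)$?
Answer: $- \frac{2835}{2} \approx -1417.5$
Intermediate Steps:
$r{\left(g \right)} = -5 + 2 g^{2}$ ($r{\left(g \right)} = \left(g^{2} + g^{2}\right) - 5 = 2 g^{2} - 5 = -5 + 2 g^{2}$)
$Q = 36$ ($Q = \left(\left(4 + 3 \left(-5 + 2 \cdot 0^{2}\right)\right) + 2\right) \left(-4\right) = \left(\left(4 + 3 \left(-5 + 2 \cdot 0\right)\right) + 2\right) \left(-4\right) = \left(\left(4 + 3 \left(-5 + 0\right)\right) + 2\right) \left(-4\right) = \left(\left(4 + 3 \left(-5\right)\right) + 2\right) \left(-4\right) = \left(\left(4 - 15\right) + 2\right) \left(-4\right) = \left(-11 + 2\right) \left(-4\right) = \left(-9\right) \left(-4\right) = 36$)
$Q 21 \frac{17 + 13}{-23 + 7} = 36 \cdot 21 \frac{17 + 13}{-23 + 7} = 756 \frac{30}{-16} = 756 \cdot 30 \left(- \frac{1}{16}\right) = 756 \left(- \frac{15}{8}\right) = - \frac{2835}{2}$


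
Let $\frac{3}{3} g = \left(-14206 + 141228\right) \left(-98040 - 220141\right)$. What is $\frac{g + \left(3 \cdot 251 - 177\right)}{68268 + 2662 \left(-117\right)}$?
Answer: $\frac{20207993203}{121593} \approx 1.6619 \cdot 10^{5}$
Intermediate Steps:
$g = -40415986982$ ($g = \left(-14206 + 141228\right) \left(-98040 - 220141\right) = 127022 \left(-318181\right) = -40415986982$)
$\frac{g + \left(3 \cdot 251 - 177\right)}{68268 + 2662 \left(-117\right)} = \frac{-40415986982 + \left(3 \cdot 251 - 177\right)}{68268 + 2662 \left(-117\right)} = \frac{-40415986982 + \left(753 - 177\right)}{68268 - 311454} = \frac{-40415986982 + 576}{-243186} = \left(-40415986406\right) \left(- \frac{1}{243186}\right) = \frac{20207993203}{121593}$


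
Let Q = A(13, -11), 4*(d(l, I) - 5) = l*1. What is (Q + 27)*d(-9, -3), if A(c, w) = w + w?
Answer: 55/4 ≈ 13.750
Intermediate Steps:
A(c, w) = 2*w
d(l, I) = 5 + l/4 (d(l, I) = 5 + (l*1)/4 = 5 + l/4)
Q = -22 (Q = 2*(-11) = -22)
(Q + 27)*d(-9, -3) = (-22 + 27)*(5 + (¼)*(-9)) = 5*(5 - 9/4) = 5*(11/4) = 55/4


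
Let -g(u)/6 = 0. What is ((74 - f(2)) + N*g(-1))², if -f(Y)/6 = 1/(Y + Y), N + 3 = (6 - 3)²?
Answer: 22801/4 ≈ 5700.3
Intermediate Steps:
N = 6 (N = -3 + (6 - 3)² = -3 + 3² = -3 + 9 = 6)
f(Y) = -3/Y (f(Y) = -6/(Y + Y) = -6*1/(2*Y) = -3/Y)
g(u) = 0 (g(u) = -6*0 = 0)
((74 - f(2)) + N*g(-1))² = ((74 - (-3)/2) + 6*0)² = ((74 - (-3)/2) + 0)² = ((74 - 1*(-3/2)) + 0)² = ((74 + 3/2) + 0)² = (151/2 + 0)² = (151/2)² = 22801/4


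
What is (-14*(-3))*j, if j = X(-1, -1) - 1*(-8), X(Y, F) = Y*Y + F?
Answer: 336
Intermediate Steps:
X(Y, F) = F + Y² (X(Y, F) = Y² + F = F + Y²)
j = 8 (j = (-1 + (-1)²) - 1*(-8) = (-1 + 1) + 8 = 0 + 8 = 8)
(-14*(-3))*j = -14*(-3)*8 = 42*8 = 336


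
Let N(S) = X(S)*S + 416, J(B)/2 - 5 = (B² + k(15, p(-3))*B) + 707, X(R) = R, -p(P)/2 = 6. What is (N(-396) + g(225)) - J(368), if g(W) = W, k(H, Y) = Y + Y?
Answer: -97151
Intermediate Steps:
p(P) = -12 (p(P) = -2*6 = -12)
k(H, Y) = 2*Y
J(B) = 1424 - 48*B + 2*B² (J(B) = 10 + 2*((B² + (2*(-12))*B) + 707) = 10 + 2*((B² - 24*B) + 707) = 10 + 2*(707 + B² - 24*B) = 10 + (1414 - 48*B + 2*B²) = 1424 - 48*B + 2*B²)
N(S) = 416 + S² (N(S) = S*S + 416 = S² + 416 = 416 + S²)
(N(-396) + g(225)) - J(368) = ((416 + (-396)²) + 225) - (1424 - 48*368 + 2*368²) = ((416 + 156816) + 225) - (1424 - 17664 + 2*135424) = (157232 + 225) - (1424 - 17664 + 270848) = 157457 - 1*254608 = 157457 - 254608 = -97151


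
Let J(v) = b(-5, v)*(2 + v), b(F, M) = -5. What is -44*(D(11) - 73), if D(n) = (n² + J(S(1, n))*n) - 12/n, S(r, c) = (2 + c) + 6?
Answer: 48756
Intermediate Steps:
S(r, c) = 8 + c
J(v) = -10 - 5*v (J(v) = -5*(2 + v) = -10 - 5*v)
D(n) = n² - 12/n + n*(-50 - 5*n) (D(n) = (n² + (-10 - 5*(8 + n))*n) - 12/n = (n² + (-10 + (-40 - 5*n))*n) - 12/n = (n² + (-50 - 5*n)*n) - 12/n = (n² + n*(-50 - 5*n)) - 12/n = n² - 12/n + n*(-50 - 5*n))
-44*(D(11) - 73) = -44*((-50*11 - 12/11 - 4*11²) - 73) = -44*((-550 - 12*1/11 - 4*121) - 73) = -44*((-550 - 12/11 - 484) - 73) = -44*(-11386/11 - 73) = -44*(-12189/11) = 48756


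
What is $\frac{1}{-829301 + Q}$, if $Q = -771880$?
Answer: $- \frac{1}{1601181} \approx -6.2454 \cdot 10^{-7}$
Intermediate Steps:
$\frac{1}{-829301 + Q} = \frac{1}{-829301 - 771880} = \frac{1}{-1601181} = - \frac{1}{1601181}$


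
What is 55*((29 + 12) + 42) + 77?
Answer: 4642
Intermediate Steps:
55*((29 + 12) + 42) + 77 = 55*(41 + 42) + 77 = 55*83 + 77 = 4565 + 77 = 4642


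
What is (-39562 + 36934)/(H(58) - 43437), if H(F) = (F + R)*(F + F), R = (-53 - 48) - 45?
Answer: 2628/53645 ≈ 0.048989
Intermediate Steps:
R = -146 (R = -101 - 45 = -146)
H(F) = 2*F*(-146 + F) (H(F) = (F - 146)*(F + F) = (-146 + F)*(2*F) = 2*F*(-146 + F))
(-39562 + 36934)/(H(58) - 43437) = (-39562 + 36934)/(2*58*(-146 + 58) - 43437) = -2628/(2*58*(-88) - 43437) = -2628/(-10208 - 43437) = -2628/(-53645) = -2628*(-1/53645) = 2628/53645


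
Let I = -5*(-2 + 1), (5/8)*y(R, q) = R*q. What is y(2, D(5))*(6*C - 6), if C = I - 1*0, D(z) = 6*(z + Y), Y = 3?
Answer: 18432/5 ≈ 3686.4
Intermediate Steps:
D(z) = 18 + 6*z (D(z) = 6*(z + 3) = 6*(3 + z) = 18 + 6*z)
y(R, q) = 8*R*q/5 (y(R, q) = 8*(R*q)/5 = 8*R*q/5)
I = 5 (I = -5*(-1) = 5)
C = 5 (C = 5 - 1*0 = 5 + 0 = 5)
y(2, D(5))*(6*C - 6) = ((8/5)*2*(18 + 6*5))*(6*5 - 6) = ((8/5)*2*(18 + 30))*(30 - 6) = ((8/5)*2*48)*24 = (768/5)*24 = 18432/5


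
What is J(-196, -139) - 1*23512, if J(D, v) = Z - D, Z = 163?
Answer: -23153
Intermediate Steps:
J(D, v) = 163 - D
J(-196, -139) - 1*23512 = (163 - 1*(-196)) - 1*23512 = (163 + 196) - 23512 = 359 - 23512 = -23153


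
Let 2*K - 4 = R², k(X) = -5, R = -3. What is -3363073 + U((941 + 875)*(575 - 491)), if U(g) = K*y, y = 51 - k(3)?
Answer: -3362709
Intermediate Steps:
K = 13/2 (K = 2 + (½)*(-3)² = 2 + (½)*9 = 2 + 9/2 = 13/2 ≈ 6.5000)
y = 56 (y = 51 - 1*(-5) = 51 + 5 = 56)
U(g) = 364 (U(g) = (13/2)*56 = 364)
-3363073 + U((941 + 875)*(575 - 491)) = -3363073 + 364 = -3362709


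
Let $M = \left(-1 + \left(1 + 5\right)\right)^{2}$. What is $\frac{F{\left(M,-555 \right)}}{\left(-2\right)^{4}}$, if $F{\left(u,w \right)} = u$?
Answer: $\frac{25}{16} \approx 1.5625$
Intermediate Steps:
$M = 25$ ($M = \left(-1 + 6\right)^{2} = 5^{2} = 25$)
$\frac{F{\left(M,-555 \right)}}{\left(-2\right)^{4}} = \frac{25}{\left(-2\right)^{4}} = \frac{25}{16}$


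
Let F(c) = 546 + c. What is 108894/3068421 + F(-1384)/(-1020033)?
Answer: 37882270100/1043296892631 ≈ 0.036310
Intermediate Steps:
108894/3068421 + F(-1384)/(-1020033) = 108894/3068421 + (546 - 1384)/(-1020033) = 108894*(1/3068421) - 838*(-1/1020033) = 36298/1022807 + 838/1020033 = 37882270100/1043296892631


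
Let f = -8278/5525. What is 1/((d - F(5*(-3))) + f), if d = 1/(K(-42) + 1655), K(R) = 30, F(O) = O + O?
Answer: 1861925/53069169 ≈ 0.035085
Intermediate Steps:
F(O) = 2*O
d = 1/1685 (d = 1/(30 + 1655) = 1/1685 ≈ 0.00059347)
f = -8278/5525 (f = -8278*1/5525 = -8278/5525 ≈ -1.4983)
1/((d - F(5*(-3))) + f) = 1/((1/1685 - 2*5*(-3)) - 8278/5525) = 1/((1/1685 - 2*(-15)) - 8278/5525) = 1/((1/1685 - 1*(-30)) - 8278/5525) = 1/((1/1685 + 30) - 8278/5525) = 1/(50551/1685 - 8278/5525) = 1/(53069169/1861925) = 1861925/53069169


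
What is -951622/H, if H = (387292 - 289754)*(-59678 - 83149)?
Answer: 67973/995075709 ≈ 6.8309e-5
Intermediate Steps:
H = -13931059926 (H = 97538*(-142827) = -13931059926)
-951622/H = -951622/(-13931059926) = -951622*(-1/13931059926) = 67973/995075709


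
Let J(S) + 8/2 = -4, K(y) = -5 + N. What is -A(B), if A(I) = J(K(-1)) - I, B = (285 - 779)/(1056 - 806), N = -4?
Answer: 753/125 ≈ 6.0240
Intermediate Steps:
K(y) = -9 (K(y) = -5 - 4 = -9)
J(S) = -8 (J(S) = -4 - 4 = -8)
B = -247/125 (B = -494/250 = -494*1/250 = -247/125 ≈ -1.9760)
A(I) = -8 - I
-A(B) = -(-8 - 1*(-247/125)) = -(-8 + 247/125) = -1*(-753/125) = 753/125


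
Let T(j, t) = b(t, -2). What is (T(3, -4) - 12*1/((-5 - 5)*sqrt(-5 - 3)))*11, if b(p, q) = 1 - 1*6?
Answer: -55 - 33*I*sqrt(2)/10 ≈ -55.0 - 4.6669*I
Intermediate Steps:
b(p, q) = -5 (b(p, q) = 1 - 6 = -5)
T(j, t) = -5
(T(3, -4) - 12*1/((-5 - 5)*sqrt(-5 - 3)))*11 = (-5 - 12*1/((-5 - 5)*sqrt(-5 - 3)))*11 = (-5 - 12*I*sqrt(2)/40)*11 = (-5 - 3*I*sqrt(2)/10)*11 = -55 - 33*I*sqrt(2)/10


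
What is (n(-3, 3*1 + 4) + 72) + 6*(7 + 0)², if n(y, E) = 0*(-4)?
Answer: 366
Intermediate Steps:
n(y, E) = 0
(n(-3, 3*1 + 4) + 72) + 6*(7 + 0)² = (0 + 72) + 6*(7 + 0)² = 72 + 6*7² = 72 + 6*49 = 72 + 294 = 366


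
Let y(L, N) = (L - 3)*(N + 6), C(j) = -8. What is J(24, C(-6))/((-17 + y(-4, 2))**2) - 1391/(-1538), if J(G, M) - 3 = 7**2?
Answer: 7492615/8196002 ≈ 0.91418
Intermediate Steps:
J(G, M) = 52 (J(G, M) = 3 + 7**2 = 3 + 49 = 52)
y(L, N) = (-3 + L)*(6 + N)
J(24, C(-6))/((-17 + y(-4, 2))**2) - 1391/(-1538) = 52/((-17 + (-18 - 3*2 + 6*(-4) - 4*2))**2) - 1391/(-1538) = 52/((-17 + (-18 - 6 - 24 - 8))**2) - 1391*(-1/1538) = 52/((-17 - 56)**2) + 1391/1538 = 52/((-73)**2) + 1391/1538 = 52/5329 + 1391/1538 = 7492615/8196002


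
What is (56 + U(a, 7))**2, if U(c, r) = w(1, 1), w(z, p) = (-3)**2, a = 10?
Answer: 4225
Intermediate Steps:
w(z, p) = 9
U(c, r) = 9
(56 + U(a, 7))**2 = (56 + 9)**2 = 65**2 = 4225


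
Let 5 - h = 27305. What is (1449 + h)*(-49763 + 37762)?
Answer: 310237851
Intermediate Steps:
h = -27300 (h = 5 - 1*27305 = 5 - 27305 = -27300)
(1449 + h)*(-49763 + 37762) = (1449 - 27300)*(-49763 + 37762) = -25851*(-12001) = 310237851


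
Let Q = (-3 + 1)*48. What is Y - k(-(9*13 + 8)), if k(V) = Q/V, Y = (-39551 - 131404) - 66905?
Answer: -29732596/125 ≈ -2.3786e+5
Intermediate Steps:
Q = -96 (Q = -2*48 = -96)
Y = -237860 (Y = -170955 - 66905 = -237860)
k(V) = -96/V
Y - k(-(9*13 + 8)) = -237860 - (-96)/((-(9*13 + 8))) = -237860 - (-96)/((-(117 + 8))) = -237860 - (-96)/((-1*125)) = -237860 - (-96)/(-125) = -237860 - (-96)*(-1)/125 = -237860 - 1*96/125 = -237860 - 96/125 = -29732596/125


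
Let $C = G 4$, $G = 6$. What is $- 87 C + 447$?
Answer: $-1641$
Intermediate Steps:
$C = 24$ ($C = 6 \cdot 4 = 24$)
$- 87 C + 447 = \left(-87\right) 24 + 447 = -2088 + 447 = -1641$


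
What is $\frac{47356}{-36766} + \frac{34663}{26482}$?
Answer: $\frac{10169133}{486818606} \approx 0.020889$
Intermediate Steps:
$\frac{47356}{-36766} + \frac{34663}{26482} = 47356 \left(- \frac{1}{36766}\right) + 34663 \cdot \frac{1}{26482} = - \frac{23678}{18383} + \frac{34663}{26482} = \frac{10169133}{486818606}$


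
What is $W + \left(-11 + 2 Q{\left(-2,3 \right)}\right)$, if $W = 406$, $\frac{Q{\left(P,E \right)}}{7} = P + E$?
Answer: $409$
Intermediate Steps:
$Q{\left(P,E \right)} = 7 E + 7 P$ ($Q{\left(P,E \right)} = 7 \left(P + E\right) = 7 \left(E + P\right) = 7 E + 7 P$)
$W + \left(-11 + 2 Q{\left(-2,3 \right)}\right) = 406 - \left(11 - 2 \left(7 \cdot 3 + 7 \left(-2\right)\right)\right) = 406 - \left(11 - 2 \left(21 - 14\right)\right) = 406 + \left(-11 + 2 \cdot 7\right) = 406 + \left(-11 + 14\right) = 406 + 3 = 409$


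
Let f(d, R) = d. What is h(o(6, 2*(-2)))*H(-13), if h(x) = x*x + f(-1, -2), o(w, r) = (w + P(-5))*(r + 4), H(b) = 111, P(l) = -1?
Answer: -111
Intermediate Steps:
o(w, r) = (-1 + w)*(4 + r) (o(w, r) = (w - 1)*(r + 4) = (-1 + w)*(4 + r))
h(x) = -1 + x² (h(x) = x*x - 1 = x² - 1 = -1 + x²)
h(o(6, 2*(-2)))*H(-13) = (-1 + (-4 - 2*(-2) + 4*6 + (2*(-2))*6)²)*111 = (-1 + (-4 - 1*(-4) + 24 - 4*6)²)*111 = (-1 + (-4 + 4 + 24 - 24)²)*111 = (-1 + 0²)*111 = (-1 + 0)*111 = -1*111 = -111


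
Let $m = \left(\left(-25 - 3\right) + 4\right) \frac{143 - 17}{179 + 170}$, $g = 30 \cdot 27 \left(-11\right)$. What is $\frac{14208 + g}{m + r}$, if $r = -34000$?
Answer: $- \frac{924501}{5934512} \approx -0.15578$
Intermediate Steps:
$g = -8910$ ($g = 810 \left(-11\right) = -8910$)
$m = - \frac{3024}{349}$ ($m = \left(-28 + 4\right) \frac{126}{349} = - 24 \cdot 126 \cdot \frac{1}{349} = \left(-24\right) \frac{126}{349} = - \frac{3024}{349} \approx -8.6647$)
$\frac{14208 + g}{m + r} = \frac{14208 - 8910}{- \frac{3024}{349} - 34000} = \frac{5298}{- \frac{11869024}{349}} = 5298 \left(- \frac{349}{11869024}\right) = - \frac{924501}{5934512}$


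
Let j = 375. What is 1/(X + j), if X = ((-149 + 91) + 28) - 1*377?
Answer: -1/32 ≈ -0.031250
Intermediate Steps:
X = -407 (X = (-58 + 28) - 377 = -30 - 377 = -407)
1/(X + j) = 1/(-407 + 375) = 1/(-32) = -1/32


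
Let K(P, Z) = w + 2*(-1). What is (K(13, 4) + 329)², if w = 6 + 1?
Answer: 111556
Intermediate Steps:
w = 7
K(P, Z) = 5 (K(P, Z) = 7 + 2*(-1) = 7 - 2 = 5)
(K(13, 4) + 329)² = (5 + 329)² = 334² = 111556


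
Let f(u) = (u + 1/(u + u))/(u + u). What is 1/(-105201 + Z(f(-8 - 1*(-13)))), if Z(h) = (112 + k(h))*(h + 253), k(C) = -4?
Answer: -25/1945548 ≈ -1.2850e-5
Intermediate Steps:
f(u) = (u + 1/(2*u))/(2*u) (f(u) = (u + 1/(2*u))/((2*u)) = (u + 1/(2*u))*(1/(2*u)) = (u + 1/(2*u))/(2*u))
Z(h) = 27324 + 108*h (Z(h) = (112 - 4)*(h + 253) = 108*(253 + h) = 27324 + 108*h)
1/(-105201 + Z(f(-8 - 1*(-13)))) = 1/(-105201 + (27324 + 108*(1/2 + 1/(4*(-8 - 1*(-13))**2)))) = 1/(-105201 + (27324 + 108*(1/2 + 1/(4*(-8 + 13)**2)))) = 1/(-105201 + (27324 + 108*(1/2 + (1/4)/5**2))) = 1/(-105201 + (27324 + 108*(1/2 + (1/4)*(1/25)))) = 1/(-105201 + (27324 + 108*(1/2 + 1/100))) = 1/(-105201 + (27324 + 108*(51/100))) = 1/(-105201 + (27324 + 1377/25)) = 1/(-105201 + 684477/25) = 1/(-1945548/25) = -25/1945548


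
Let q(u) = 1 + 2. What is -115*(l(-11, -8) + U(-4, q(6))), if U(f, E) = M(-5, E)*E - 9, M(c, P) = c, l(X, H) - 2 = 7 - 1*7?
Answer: 2530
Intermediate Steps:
l(X, H) = 2 (l(X, H) = 2 + (7 - 1*7) = 2 + (7 - 7) = 2 + 0 = 2)
q(u) = 3
U(f, E) = -9 - 5*E (U(f, E) = -5*E - 9 = -9 - 5*E)
-115*(l(-11, -8) + U(-4, q(6))) = -115*(2 + (-9 - 5*3)) = -115*(2 + (-9 - 15)) = -115*(2 - 24) = -115*(-22) = 2530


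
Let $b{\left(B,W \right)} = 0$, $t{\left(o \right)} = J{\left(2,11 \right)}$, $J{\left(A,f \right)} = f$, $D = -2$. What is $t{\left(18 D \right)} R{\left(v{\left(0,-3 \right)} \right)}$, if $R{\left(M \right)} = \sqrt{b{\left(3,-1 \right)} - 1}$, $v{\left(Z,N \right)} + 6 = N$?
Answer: $11 i \approx 11.0 i$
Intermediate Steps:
$v{\left(Z,N \right)} = -6 + N$
$t{\left(o \right)} = 11$
$R{\left(M \right)} = i$ ($R{\left(M \right)} = \sqrt{0 - 1} = \sqrt{-1} = i$)
$t{\left(18 D \right)} R{\left(v{\left(0,-3 \right)} \right)} = 11 i$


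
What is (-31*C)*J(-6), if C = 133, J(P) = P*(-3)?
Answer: -74214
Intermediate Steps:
J(P) = -3*P
(-31*C)*J(-6) = (-31*133)*(-3*(-6)) = -4123*18 = -74214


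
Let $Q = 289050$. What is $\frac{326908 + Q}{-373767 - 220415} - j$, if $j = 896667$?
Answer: $- \frac{266392003676}{297091} \approx -8.9667 \cdot 10^{5}$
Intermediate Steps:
$\frac{326908 + Q}{-373767 - 220415} - j = \frac{326908 + 289050}{-373767 - 220415} - 896667 = \frac{615958}{-594182} - 896667 = 615958 \left(- \frac{1}{594182}\right) - 896667 = - \frac{307979}{297091} - 896667 = - \frac{266392003676}{297091}$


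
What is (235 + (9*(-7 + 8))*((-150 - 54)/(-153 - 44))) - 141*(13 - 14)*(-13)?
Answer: -312970/197 ≈ -1588.7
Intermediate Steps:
(235 + (9*(-7 + 8))*((-150 - 54)/(-153 - 44))) - 141*(13 - 14)*(-13) = (235 + (9*1)*(-204/(-197))) - (-141)*(-13) = (235 + 9*(-204*(-1/197))) - 141*13 = (235 + 9*(204/197)) - 1833 = (235 + 1836/197) - 1833 = 48131/197 - 1833 = -312970/197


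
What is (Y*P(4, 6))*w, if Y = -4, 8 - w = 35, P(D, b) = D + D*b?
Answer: 3024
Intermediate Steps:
w = -27 (w = 8 - 1*35 = 8 - 35 = -27)
(Y*P(4, 6))*w = -16*(1 + 6)*(-27) = -16*7*(-27) = -4*28*(-27) = -112*(-27) = 3024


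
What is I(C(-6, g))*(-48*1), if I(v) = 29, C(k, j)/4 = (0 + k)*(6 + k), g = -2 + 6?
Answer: -1392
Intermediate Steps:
g = 4
C(k, j) = 4*k*(6 + k) (C(k, j) = 4*((0 + k)*(6 + k)) = 4*(k*(6 + k)) = 4*k*(6 + k))
I(C(-6, g))*(-48*1) = 29*(-48*1) = 29*(-48) = -1392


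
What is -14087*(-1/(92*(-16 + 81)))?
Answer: 14087/5980 ≈ 2.3557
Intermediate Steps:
-14087*(-1/(92*(-16 + 81))) = -14087/((-92*65)) = -14087/(-5980) = -14087*(-1/5980) = 14087/5980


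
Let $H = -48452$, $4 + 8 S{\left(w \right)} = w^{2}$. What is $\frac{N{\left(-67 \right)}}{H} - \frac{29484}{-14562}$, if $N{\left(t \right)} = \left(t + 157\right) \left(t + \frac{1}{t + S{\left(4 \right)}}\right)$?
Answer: $\frac{5517966123}{2567447254} \approx 2.1492$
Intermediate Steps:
$S{\left(w \right)} = - \frac{1}{2} + \frac{w^{2}}{8}$
$N{\left(t \right)} = \left(157 + t\right) \left(t + \frac{1}{\frac{3}{2} + t}\right)$ ($N{\left(t \right)} = \left(t + 157\right) \left(t + \frac{1}{t - \left(\frac{1}{2} - \frac{4^{2}}{8}\right)}\right) = \left(157 + t\right) \left(t + \frac{1}{t + \left(- \frac{1}{2} + \frac{1}{8} \cdot 16\right)}\right) = \left(157 + t\right) \left(t + \frac{1}{t + \left(- \frac{1}{2} + 2\right)}\right) = \left(157 + t\right) \left(t + \frac{1}{t + \frac{3}{2}}\right) = \left(157 + t\right) \left(t + \frac{1}{\frac{3}{2} + t}\right)$)
$\frac{N{\left(-67 \right)}}{H} - \frac{29484}{-14562} = \frac{\frac{1}{3 + 2 \left(-67\right)} \left(314 + 2 \left(-67\right)^{3} + 317 \left(-67\right)^{2} + 473 \left(-67\right)\right)}{-48452} - \frac{29484}{-14562} = \frac{314 + 2 \left(-300763\right) + 317 \cdot 4489 - 31691}{3 - 134} \left(- \frac{1}{48452}\right) - - \frac{1638}{809} = \frac{314 - 601526 + 1423013 - 31691}{-131} \left(- \frac{1}{48452}\right) + \frac{1638}{809} = \left(- \frac{1}{131}\right) 790110 \left(- \frac{1}{48452}\right) + \frac{1638}{809} = \left(- \frac{790110}{131}\right) \left(- \frac{1}{48452}\right) + \frac{1638}{809} = \frac{395055}{3173606} + \frac{1638}{809} = \frac{5517966123}{2567447254}$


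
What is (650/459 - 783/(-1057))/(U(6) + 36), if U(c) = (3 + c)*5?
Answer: 1046447/39298203 ≈ 0.026628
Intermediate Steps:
U(c) = 15 + 5*c
(650/459 - 783/(-1057))/(U(6) + 36) = (650/459 - 783/(-1057))/((15 + 5*6) + 36) = (650*(1/459) - 783*(-1/1057))/((15 + 30) + 36) = (650/459 + 783/1057)/(45 + 36) = (1046447/485163)/81 = (1/81)*(1046447/485163) = 1046447/39298203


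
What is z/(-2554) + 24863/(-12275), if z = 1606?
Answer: -41606876/15675175 ≈ -2.6543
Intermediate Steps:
z/(-2554) + 24863/(-12275) = 1606/(-2554) + 24863/(-12275) = 1606*(-1/2554) + 24863*(-1/12275) = -803/1277 - 24863/12275 = -41606876/15675175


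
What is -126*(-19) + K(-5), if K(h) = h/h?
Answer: 2395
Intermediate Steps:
K(h) = 1
-126*(-19) + K(-5) = -126*(-19) + 1 = 2394 + 1 = 2395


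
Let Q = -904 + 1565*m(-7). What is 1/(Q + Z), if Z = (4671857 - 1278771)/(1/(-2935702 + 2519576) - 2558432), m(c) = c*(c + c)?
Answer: 1064630074433/162318476977196942 ≈ 6.5589e-6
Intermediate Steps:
m(c) = 2*c² (m(c) = c*(2*c) = 2*c²)
Q = 152466 (Q = -904 + 1565*(2*(-7)²) = -904 + 1565*(2*49) = -904 + 1565*98 = -904 + 153370 = 152466)
Z = -1411951304836/1064630074433 (Z = 3393086/(1/(-416126) - 2558432) = 3393086/(-1/416126 - 2558432) = 3393086/(-1064630074433/416126) = 3393086*(-416126/1064630074433) = -1411951304836/1064630074433 ≈ -1.3262)
1/(Q + Z) = 1/(152466 - 1411951304836/1064630074433) = 1/(162318476977196942/1064630074433) = 1064630074433/162318476977196942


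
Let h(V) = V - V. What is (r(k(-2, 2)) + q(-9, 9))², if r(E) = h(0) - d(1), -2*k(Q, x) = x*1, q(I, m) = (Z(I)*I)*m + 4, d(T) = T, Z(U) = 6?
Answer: 233289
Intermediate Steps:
h(V) = 0
q(I, m) = 4 + 6*I*m (q(I, m) = (6*I)*m + 4 = 6*I*m + 4 = 4 + 6*I*m)
k(Q, x) = -x/2
r(E) = -1 (r(E) = 0 - 1*1 = 0 - 1 = -1)
(r(k(-2, 2)) + q(-9, 9))² = (-1 + (4 + 6*(-9)*9))² = (-1 + (4 - 486))² = (-1 - 482)² = (-483)² = 233289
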